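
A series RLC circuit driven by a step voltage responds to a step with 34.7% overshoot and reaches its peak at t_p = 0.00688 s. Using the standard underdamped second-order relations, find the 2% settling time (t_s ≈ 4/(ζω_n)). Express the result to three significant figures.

t_s ≈ 0.0260 s

ζ from %OS: ζ = |ln 0.347|/√(π²+ln²0.347) = 0.319.
From t_p = π/ω_d, ω_d = π/0.00688 = 457 rad/s, so ω_n = ω_d/√(1−ζ²) = 482 rad/s.
t_s ≈ 4/(ζω_n) = 4/(0.319·482) = 0.0260 s.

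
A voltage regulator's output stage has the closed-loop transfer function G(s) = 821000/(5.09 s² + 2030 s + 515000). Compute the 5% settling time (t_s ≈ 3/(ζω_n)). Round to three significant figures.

t_s ≈ 0.0150 s

Dividing through by 5.09: denominator becomes s² + 398.8 s + 101200.
So ω_n = √101200 = 318 rad/s and ζ = 398.8/(2·318) = 0.627.
t_s ≈ 3/(ζω_n) = 0.0150 s.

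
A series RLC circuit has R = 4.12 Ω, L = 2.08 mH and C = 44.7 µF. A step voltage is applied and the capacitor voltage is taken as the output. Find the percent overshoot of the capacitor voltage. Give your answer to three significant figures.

%OS ≈ 37.0%

For a series RLC circuit (capacitor voltage as output), ω_n = 1/√(LC) = 1/√(2.08 mH · 44.7 µF) = 3280 rad/s.
ζ = (R/2)·√(C/L) = (4.12/2)·√(44.7 µF/2.08 mH) = 0.302.
Overshoot: exp(−π·0.302/√(1−0.302²)) = 0.370, i.e. 37.0%.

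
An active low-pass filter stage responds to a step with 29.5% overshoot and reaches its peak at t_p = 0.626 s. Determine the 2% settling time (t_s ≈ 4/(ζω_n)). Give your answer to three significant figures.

ζ from %OS: ζ = |ln 0.295|/√(π²+ln²0.295) = 0.362.
t_p = π/ω_d ⇒ ω_d = 5.02 rad/s; then ω_n = ω_d/√(1−ζ²) = 5.38 rad/s.
t_s ≈ 4/(ζω_n) = 4/(0.362·5.38) = 2.05 s.

t_s ≈ 2.05 s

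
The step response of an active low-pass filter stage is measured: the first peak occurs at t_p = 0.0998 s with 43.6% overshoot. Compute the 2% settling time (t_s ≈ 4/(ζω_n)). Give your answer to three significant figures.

The overshoot fixes ζ = −ln(OS)/√(π²+ln²(OS)) = 0.255.
From t_p = π/ω_d, ω_d = π/0.0998 = 31.5 rad/s, so ω_n = ω_d/√(1−ζ²) = 32.6 rad/s.
t_s ≈ 4/(ζω_n) = 4/(0.255·32.6) = 0.481 s.

t_s ≈ 0.481 s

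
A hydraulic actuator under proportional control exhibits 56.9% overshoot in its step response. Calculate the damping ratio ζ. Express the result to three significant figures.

From %OS = 100·exp(−πζ/√(1−ζ²)), invert to get ζ = −ln(OS)/√(π² + ln²(OS)) with OS = 0.569.
−ln 0.569 = 0.5639, so ζ = 0.5639/√(π² + 0.3180) = 0.177.

ζ ≈ 0.177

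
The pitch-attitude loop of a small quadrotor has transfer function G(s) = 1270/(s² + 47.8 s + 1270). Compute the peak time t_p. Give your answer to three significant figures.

ω_n = √1270 = 35.6 rad/s; ζ = 47.8/(2·35.6) = 0.671.
The damped frequency ω_d = ω_n√(1−ζ²) = 26.4 rad/s. Then t_p = π/ω_d = 0.119 s.

t_p ≈ 0.119 s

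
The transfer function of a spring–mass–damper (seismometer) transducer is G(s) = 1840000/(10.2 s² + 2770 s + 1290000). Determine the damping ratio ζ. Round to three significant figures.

Dividing through by 10.2: denominator becomes s² + 271.6 s + 126500.
So ω_n = √126500 = 356 rad/s and ζ = 271.6/(2·356) = 0.382.

ζ ≈ 0.382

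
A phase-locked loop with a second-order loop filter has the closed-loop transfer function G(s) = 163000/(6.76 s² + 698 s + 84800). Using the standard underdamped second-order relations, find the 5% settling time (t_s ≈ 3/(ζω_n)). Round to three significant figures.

Dividing through by 6.76: denominator becomes s² + 103.3 s + 12540.
So ω_n = √12540 = 112 rad/s and ζ = 103.3/(2·112) = 0.461.
t_s ≈ 3/(ζω_n) = 0.0581 s.

t_s ≈ 0.0581 s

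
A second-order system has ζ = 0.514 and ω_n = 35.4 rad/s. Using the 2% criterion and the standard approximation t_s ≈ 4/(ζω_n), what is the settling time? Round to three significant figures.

t_s ≈ 4/(ζω_n) = 4/(0.514 × 35.4) = 0.220 s.

t_s ≈ 0.220 s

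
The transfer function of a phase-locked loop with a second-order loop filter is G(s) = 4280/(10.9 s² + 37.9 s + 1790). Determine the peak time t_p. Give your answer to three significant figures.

t_p ≈ 0.247 s

Dividing through by 10.9: denominator becomes s² + 3.477 s + 164.2.
So ω_n = √164.2 = 12.8 rad/s and ζ = 3.477/(2·12.8) = 0.136.
The damped frequency ω_d = ω_n√(1−ζ²) = 12.7 rad/s. t_p = π/ω_d = 0.247 s.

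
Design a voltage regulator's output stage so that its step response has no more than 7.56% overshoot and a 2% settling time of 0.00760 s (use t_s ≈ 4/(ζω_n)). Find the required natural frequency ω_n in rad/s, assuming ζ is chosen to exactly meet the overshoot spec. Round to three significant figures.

ω_n ≈ 829 rad/s

Inverting the overshoot relation: ζ = |ln 0.0756|/√(π² + ln²0.0756) = 0.635.
From t_s ≈ 4/(ζω_n): ω_n = 4/(ζ·t_s) = 4/(0.635·0.00760) = 829 rad/s.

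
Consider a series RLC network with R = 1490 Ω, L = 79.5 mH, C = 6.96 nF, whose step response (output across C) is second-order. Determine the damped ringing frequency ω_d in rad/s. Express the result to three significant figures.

ω_d ≈ 41500 rad/s

For a series RLC circuit (capacitor voltage as output), ω_n = 1/√(LC) = 1/√(79.5 mH · 6.96 nF) = 42500 rad/s.
ζ = (R/2)·√(C/L) = (1490/2)·√(6.96 nF/79.5 mH) = 0.220.
ω_d = ω_n√(1−ζ²) = 41500 rad/s.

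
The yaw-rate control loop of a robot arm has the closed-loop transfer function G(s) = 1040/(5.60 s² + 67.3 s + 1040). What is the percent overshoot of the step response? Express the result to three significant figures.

%OS ≈ 21.4%

Dividing through by 5.60: denominator becomes s² + 12.02 s + 185.7.
So ω_n = √185.7 = 13.6 rad/s and ζ = 12.02/(2·13.6) = 0.441.
%OS = 100·exp(−πζ/√(1−ζ²)) = 21.4%.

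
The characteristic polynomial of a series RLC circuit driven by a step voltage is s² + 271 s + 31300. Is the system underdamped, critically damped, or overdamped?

a² − 4b = 271² − 4·31300 < 0 (complex roots); the system is underdamped.

underdamped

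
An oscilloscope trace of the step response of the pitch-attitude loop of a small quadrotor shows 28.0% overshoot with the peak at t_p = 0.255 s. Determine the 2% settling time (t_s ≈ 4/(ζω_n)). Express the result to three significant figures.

t_s ≈ 0.801 s

From the overshoot, ζ = −ln(OS)/√(π²+ln²(OS)) = 0.376.
From t_p = π/ω_d, ω_d = π/0.255 = 12.3 rad/s, so ω_n = ω_d/√(1−ζ²) = 13.3 rad/s.
t_s ≈ 4/(ζω_n) = 4/(0.376·13.3) = 0.801 s.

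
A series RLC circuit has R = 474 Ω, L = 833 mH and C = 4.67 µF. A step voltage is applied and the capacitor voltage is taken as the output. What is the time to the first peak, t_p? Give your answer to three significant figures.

t_p ≈ 0.00749 s

For a series RLC circuit (capacitor voltage as output), ω_n = 1/√(LC) = 1/√(833 mH · 4.67 µF) = 507 rad/s.
ζ = (R/2)·√(C/L) = (474/2)·√(4.67 µF/833 mH) = 0.561.
The damped frequency ω_d = ω_n√(1−ζ²) = 420 rad/s. t_p = π/ω_d = 0.00749 s.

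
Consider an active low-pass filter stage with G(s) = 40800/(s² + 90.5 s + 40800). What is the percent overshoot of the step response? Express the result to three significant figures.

%OS ≈ 48.6%

Comparing the denominator to s² + 2ζω_n s + ω_n²: ω_n = √40800 = 202 rad/s, and 2ζω_n = 90.5 so ζ = 90.5/(2·202) = 0.224.
%OS = 100·exp(−πζ/√(1−ζ²)) = 48.6%.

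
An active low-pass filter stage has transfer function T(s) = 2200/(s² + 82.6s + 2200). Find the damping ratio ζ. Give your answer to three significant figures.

ζ ≈ 0.881

Matching coefficients with s² + 2ζω_n s + ω_n² gives ω_n² = 2200 ⇒ ω_n = 46.9 rad/s, and ζ = 82.6/(2ω_n) = 0.881.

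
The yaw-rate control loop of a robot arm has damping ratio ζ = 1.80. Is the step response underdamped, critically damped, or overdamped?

overdamped

Since ζ = 1.80 > 1, the system is overdamped.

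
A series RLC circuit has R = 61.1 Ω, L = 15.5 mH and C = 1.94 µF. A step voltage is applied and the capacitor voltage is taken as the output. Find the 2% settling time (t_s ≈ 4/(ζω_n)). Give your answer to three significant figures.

For a series RLC circuit (capacitor voltage as output), ω_n = 1/√(LC) = 1/√(15.5 mH · 1.94 µF) = 5770 rad/s.
ζ = (R/2)·√(C/L) = (61.1/2)·√(1.94 µF/15.5 mH) = 0.342.
t_s ≈ 4/(ζω_n) = 0.00203 s.

t_s ≈ 0.00203 s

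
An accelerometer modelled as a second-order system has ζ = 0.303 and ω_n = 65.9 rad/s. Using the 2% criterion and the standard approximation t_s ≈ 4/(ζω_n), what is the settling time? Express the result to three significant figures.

t_s ≈ 4/(ζω_n) = 4/(0.303 × 65.9) = 0.200 s.

t_s ≈ 0.200 s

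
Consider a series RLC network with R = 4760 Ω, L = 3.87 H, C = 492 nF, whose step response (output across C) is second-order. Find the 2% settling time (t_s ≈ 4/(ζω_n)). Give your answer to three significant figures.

For a series RLC circuit (capacitor voltage as output), ω_n = 1/√(LC) = 1/√(3.87 H · 492 nF) = 725 rad/s.
ζ = (R/2)·√(C/L) = (4760/2)·√(492 nF/3.87 H) = 0.849.
t_s ≈ 4/(ζω_n) = 0.00650 s.

t_s ≈ 0.00650 s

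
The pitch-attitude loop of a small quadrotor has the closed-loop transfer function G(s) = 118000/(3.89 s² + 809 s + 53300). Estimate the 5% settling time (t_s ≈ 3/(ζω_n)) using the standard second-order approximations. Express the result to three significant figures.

Dividing through by 3.89: denominator becomes s² + 208.0 s + 13700.
So ω_n = √13700 = 117 rad/s and ζ = 208.0/(2·117) = 0.888.
t_s ≈ 3/(ζω_n) = 0.0289 s.

t_s ≈ 0.0289 s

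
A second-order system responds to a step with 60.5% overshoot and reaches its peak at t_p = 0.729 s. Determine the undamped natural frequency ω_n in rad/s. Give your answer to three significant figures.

ω_n ≈ 4.36 rad/s

The overshoot fixes ζ = −ln(OS)/√(π²+ln²(OS)) = 0.158.
t_p = π/ω_d ⇒ ω_d = 4.31 rad/s; then ω_n = ω_d/√(1−ζ²) = 4.36 rad/s.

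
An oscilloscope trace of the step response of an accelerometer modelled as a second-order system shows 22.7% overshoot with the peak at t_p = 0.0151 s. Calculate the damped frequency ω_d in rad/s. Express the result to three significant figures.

t_p = π/ω_d, so ω_d = π/0.0151 = 208 rad/s.

ω_d ≈ 208 rad/s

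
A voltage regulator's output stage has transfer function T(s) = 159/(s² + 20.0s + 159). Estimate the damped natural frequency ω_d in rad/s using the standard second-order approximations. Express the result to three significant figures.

Matching coefficients with s² + 2ζω_n s + ω_n² gives ω_n² = 159 ⇒ ω_n = 12.6 rad/s, and ζ = 20.0/(2ω_n) = 0.793.
ω_d = 12.6·√(1 − 0.793²) = 7.68 rad/s.

ω_d ≈ 7.68 rad/s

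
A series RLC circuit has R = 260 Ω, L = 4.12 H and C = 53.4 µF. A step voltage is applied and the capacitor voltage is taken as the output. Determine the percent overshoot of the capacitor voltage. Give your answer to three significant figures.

%OS ≈ 18.9%

For a series RLC circuit (capacitor voltage as output), ω_n = 1/√(LC) = 1/√(4.12 H · 53.4 µF) = 67.4 rad/s.
ζ = (R/2)·√(C/L) = (260/2)·√(53.4 µF/4.12 H) = 0.468.
Overshoot: exp(−π·0.468/√(1−0.468²)) = 0.189, i.e. 18.9%.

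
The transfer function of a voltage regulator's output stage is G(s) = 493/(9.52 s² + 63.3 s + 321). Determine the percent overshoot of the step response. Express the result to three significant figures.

%OS ≈ 11.1%

Dividing through by 9.52: denominator becomes s² + 6.649 s + 33.72.
So ω_n = √33.72 = 5.81 rad/s and ζ = 6.649/(2·5.81) = 0.573.
Overshoot: exp(−π·0.573/√(1−0.573²)) = 0.111, i.e. 11.1%.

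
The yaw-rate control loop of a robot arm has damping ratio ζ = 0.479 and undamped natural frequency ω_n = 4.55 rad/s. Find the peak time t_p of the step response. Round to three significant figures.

The damped frequency is ω_d = ω_n√(1−ζ²) = 4.55·√(1−0.229) = 3.99 rad/s.
Peak time t_p = π/ω_d = π/3.99 = 0.787 s.

t_p ≈ 0.787 s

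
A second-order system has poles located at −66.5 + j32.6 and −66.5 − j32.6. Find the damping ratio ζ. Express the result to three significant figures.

ζ ≈ 0.898

With σ = 66.5, ω_d = 32.6: ω_n = √(σ²+ω_d²) = 74.1 rad/s, ζ = σ/ω_n = 0.898.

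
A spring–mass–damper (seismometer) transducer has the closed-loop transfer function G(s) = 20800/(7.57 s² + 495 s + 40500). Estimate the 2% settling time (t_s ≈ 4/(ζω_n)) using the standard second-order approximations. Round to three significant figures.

Dividing through by 7.57: denominator becomes s² + 65.39 s + 5350.
So ω_n = √5350 = 73.1 rad/s and ζ = 65.39/(2·73.1) = 0.447.
t_s ≈ 4/(ζω_n) = 0.122 s.

t_s ≈ 0.122 s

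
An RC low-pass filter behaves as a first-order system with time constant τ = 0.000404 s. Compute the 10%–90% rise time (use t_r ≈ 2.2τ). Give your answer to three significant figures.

t_r ≈ 0.000889 s

t_r ≈ 2.2τ = 0.000889 s.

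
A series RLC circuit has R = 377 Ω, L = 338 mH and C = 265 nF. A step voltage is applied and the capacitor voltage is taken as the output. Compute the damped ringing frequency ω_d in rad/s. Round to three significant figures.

For a series RLC circuit (capacitor voltage as output), ω_n = 1/√(LC) = 1/√(338 mH · 265 nF) = 3340 rad/s.
ζ = (R/2)·√(C/L) = (377/2)·√(265 nF/338 mH) = 0.167.
ω_d = ω_n√(1−ζ²) = 3290 rad/s.

ω_d ≈ 3290 rad/s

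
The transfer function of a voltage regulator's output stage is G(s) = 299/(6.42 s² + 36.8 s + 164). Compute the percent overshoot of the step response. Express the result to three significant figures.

Dividing through by 6.42: denominator becomes s² + 5.732 s + 25.55.
So ω_n = √25.55 = 5.05 rad/s and ζ = 5.732/(2·5.05) = 0.567.
%OS = 100 e^{−πζ/√(1−ζ²)} with ζ = 0.567 gives 11.5%.

%OS ≈ 11.5%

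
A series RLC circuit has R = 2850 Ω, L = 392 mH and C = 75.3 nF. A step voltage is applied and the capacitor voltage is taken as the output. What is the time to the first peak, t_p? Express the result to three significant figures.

t_p ≈ 0.000691 s

For a series RLC circuit (capacitor voltage as output), ω_n = 1/√(LC) = 1/√(392 mH · 75.3 nF) = 5820 rad/s.
ζ = (R/2)·√(C/L) = (2850/2)·√(75.3 nF/392 mH) = 0.625.
The damped frequency ω_d = ω_n√(1−ζ²) = 4550 rad/s. t_p = π/ω_d = 0.000691 s.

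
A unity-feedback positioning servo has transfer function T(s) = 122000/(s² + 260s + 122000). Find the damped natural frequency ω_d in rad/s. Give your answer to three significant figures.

Comparing the denominator to s² + 2ζω_n s + ω_n²: ω_n = √122000 = 349 rad/s, and 2ζω_n = 260 so ζ = 260/(2·349) = 0.372.
ω_d = 349·√(1 − 0.372²) = 324 rad/s.

ω_d ≈ 324 rad/s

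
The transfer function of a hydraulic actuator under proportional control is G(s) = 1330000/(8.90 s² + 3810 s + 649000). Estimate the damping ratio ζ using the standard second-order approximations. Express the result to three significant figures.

ζ ≈ 0.793

Dividing through by 8.90: denominator becomes s² + 428.1 s + 72920.
So ω_n = √72920 = 270 rad/s and ζ = 428.1/(2·270) = 0.793.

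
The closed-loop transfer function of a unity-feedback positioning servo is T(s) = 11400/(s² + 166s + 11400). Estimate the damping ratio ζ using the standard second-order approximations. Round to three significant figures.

ω_n = √11400 = 107 rad/s; ζ = 166/(2·107) = 0.777.

ζ ≈ 0.777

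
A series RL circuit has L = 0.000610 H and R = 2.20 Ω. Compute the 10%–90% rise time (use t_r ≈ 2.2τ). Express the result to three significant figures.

t_r ≈ 0.000610 s

τ = L/R = 0.000610/2.20 = 0.000277 s.
t_r ≈ 2.2τ = 0.000610 s.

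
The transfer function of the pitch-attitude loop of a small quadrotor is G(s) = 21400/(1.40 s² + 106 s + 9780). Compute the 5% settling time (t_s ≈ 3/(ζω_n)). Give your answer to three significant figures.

t_s ≈ 0.0792 s

Dividing through by 1.40: denominator becomes s² + 75.71 s + 6986.
So ω_n = √6986 = 83.6 rad/s and ζ = 75.71/(2·83.6) = 0.453.
t_s ≈ 3/(ζω_n) = 0.0792 s.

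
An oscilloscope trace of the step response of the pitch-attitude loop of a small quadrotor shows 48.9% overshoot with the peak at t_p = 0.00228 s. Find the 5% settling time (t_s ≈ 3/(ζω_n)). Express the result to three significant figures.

t_s ≈ 0.00956 s

From the overshoot, ζ = −ln(OS)/√(π²+ln²(OS)) = 0.222.
From t_p = π/ω_d, ω_d = π/0.00228 = 1380 rad/s, so ω_n = ω_d/√(1−ζ²) = 1410 rad/s.
t_s ≈ 3/(ζω_n) = 3/(0.222·1410) = 0.00956 s.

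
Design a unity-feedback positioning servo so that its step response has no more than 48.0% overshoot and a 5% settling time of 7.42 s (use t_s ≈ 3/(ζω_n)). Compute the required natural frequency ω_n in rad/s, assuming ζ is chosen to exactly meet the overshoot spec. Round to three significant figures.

ζ = −ln(OS)/√(π² + (ln OS)²). With OS = 0.480, ln OS = −0.7340 and ζ = 0.7340/3.226 = 0.228.
From t_s ≈ 3/(ζω_n): ω_n = 3/(ζ·t_s) = 3/(0.228·7.42) = 1.78 rad/s.

ω_n ≈ 1.78 rad/s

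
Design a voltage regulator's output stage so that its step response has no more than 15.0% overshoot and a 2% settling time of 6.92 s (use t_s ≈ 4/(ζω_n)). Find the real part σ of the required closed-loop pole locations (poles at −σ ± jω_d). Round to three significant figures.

The settling-time spec alone fixes σ = ζω_n = 4/t_s = 4/6.92 = 0.578.
(Overshoot then fixes ζ = 0.517 and hence ω_d = σ·√(1−ζ²)/ζ = 0.957 rad/s.)

σ ≈ 0.578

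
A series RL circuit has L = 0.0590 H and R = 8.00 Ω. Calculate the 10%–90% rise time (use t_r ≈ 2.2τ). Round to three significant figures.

τ = L/R = 0.0590/8.00 = 0.00737 s.
t_r ≈ 2.2τ = 0.0162 s.

t_r ≈ 0.0162 s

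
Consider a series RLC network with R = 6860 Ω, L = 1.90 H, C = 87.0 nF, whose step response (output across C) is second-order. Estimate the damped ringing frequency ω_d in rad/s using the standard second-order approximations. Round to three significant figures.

For a series RLC circuit (capacitor voltage as output), ω_n = 1/√(LC) = 1/√(1.90 H · 87.0 nF) = 2460 rad/s.
ζ = (R/2)·√(C/L) = (6860/2)·√(87.0 nF/1.90 H) = 0.734.
ω_d = 2460·√(1 − 0.734²) = 1670 rad/s.

ω_d ≈ 1670 rad/s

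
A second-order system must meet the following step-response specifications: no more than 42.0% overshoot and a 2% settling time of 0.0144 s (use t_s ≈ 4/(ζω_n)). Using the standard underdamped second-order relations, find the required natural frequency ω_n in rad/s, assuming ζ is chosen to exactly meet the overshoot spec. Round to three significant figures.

Inverting the overshoot relation: ζ = |ln 0.420|/√(π² + ln²0.420) = 0.266.
Then ω_n = 4/(ζ t_s) = 4/(0.266 × 0.0144) = 1040 rad/s.

ω_n ≈ 1040 rad/s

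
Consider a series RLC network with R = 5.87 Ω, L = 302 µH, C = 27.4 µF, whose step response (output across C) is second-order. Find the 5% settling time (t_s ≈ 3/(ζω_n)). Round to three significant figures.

t_s ≈ 0.000309 s

For a series RLC circuit (capacitor voltage as output), ω_n = 1/√(LC) = 1/√(302 µH · 27.4 µF) = 11000 rad/s.
ζ = (R/2)·√(C/L) = (5.87/2)·√(27.4 µF/302 µH) = 0.884.
t_s ≈ 3/(ζω_n) = 0.000309 s.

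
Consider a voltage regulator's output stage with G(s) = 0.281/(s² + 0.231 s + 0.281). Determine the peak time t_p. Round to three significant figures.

t_p ≈ 6.07 s

Comparing the denominator to s² + 2ζω_n s + ω_n²: ω_n = √0.281 = 0.530 rad/s, and 2ζω_n = 0.231 so ζ = 0.231/(2·0.530) = 0.218.
The damped frequency ω_d = ω_n√(1−ζ²) = 0.517 rad/s. Then t_p = π/ω_d = 6.07 s.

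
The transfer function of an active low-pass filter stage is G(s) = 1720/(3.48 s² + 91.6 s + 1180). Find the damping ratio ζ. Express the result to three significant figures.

ζ ≈ 0.715

Dividing through by 3.48: denominator becomes s² + 26.32 s + 339.1.
So ω_n = √339.1 = 18.4 rad/s and ζ = 26.32/(2·18.4) = 0.715.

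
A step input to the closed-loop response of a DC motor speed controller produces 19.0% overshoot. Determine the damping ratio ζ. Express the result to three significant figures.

ζ ≈ 0.467

Inverting the overshoot relation: ζ = |ln 0.190|/√(π² + ln²0.190) = 0.467.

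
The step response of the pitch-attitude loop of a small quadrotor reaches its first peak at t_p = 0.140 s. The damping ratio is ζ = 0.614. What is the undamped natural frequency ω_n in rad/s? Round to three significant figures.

ω_n ≈ 28.4 rad/s

Peak time t_p = π/ω_d, so ω_d = π/t_p = π/0.140 = 22.4 rad/s.
ω_n = ω_d/√(1−ζ²) = 22.4/√0.623 = 28.4 rad/s.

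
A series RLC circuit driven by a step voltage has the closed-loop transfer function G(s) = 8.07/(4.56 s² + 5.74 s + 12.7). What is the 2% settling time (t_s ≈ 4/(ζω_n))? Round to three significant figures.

t_s ≈ 6.36 s

Dividing through by 4.56: denominator becomes s² + 1.259 s + 2.785.
So ω_n = √2.785 = 1.67 rad/s and ζ = 1.259/(2·1.67) = 0.377.
t_s ≈ 4/(ζω_n) = 6.36 s.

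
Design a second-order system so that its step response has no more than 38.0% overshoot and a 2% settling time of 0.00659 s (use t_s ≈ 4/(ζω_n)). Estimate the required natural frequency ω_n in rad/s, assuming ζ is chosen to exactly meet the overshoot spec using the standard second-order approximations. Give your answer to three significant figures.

ζ = −ln(OS)/√(π² + (ln OS)²). With OS = 0.380, ln OS = −0.9676 and ζ = 0.9676/3.287 = 0.294.
From t_s ≈ 4/(ζω_n): ω_n = 4/(ζ·t_s) = 4/(0.294·0.00659) = 2060 rad/s.

ω_n ≈ 2060 rad/s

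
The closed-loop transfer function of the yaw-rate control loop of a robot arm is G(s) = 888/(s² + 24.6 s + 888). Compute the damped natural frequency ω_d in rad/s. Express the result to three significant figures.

ω_d ≈ 27.1 rad/s

ω_n = √888 = 29.8 rad/s; ζ = 24.6/(2·29.8) = 0.413.
The damped frequency ω_d = ω_n√(1−ζ²) = 27.1 rad/s.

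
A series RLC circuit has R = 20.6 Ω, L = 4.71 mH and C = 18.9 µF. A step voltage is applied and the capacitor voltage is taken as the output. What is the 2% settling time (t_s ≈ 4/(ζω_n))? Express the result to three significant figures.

For a series RLC circuit (capacitor voltage as output), ω_n = 1/√(LC) = 1/√(4.71 mH · 18.9 µF) = 3350 rad/s.
ζ = (R/2)·√(C/L) = (20.6/2)·√(18.9 µF/4.71 mH) = 0.652.
t_s ≈ 4/(ζω_n) = 0.00183 s.

t_s ≈ 0.00183 s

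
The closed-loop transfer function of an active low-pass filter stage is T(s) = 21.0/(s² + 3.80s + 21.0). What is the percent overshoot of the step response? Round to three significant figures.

%OS ≈ 23.9%

ω_n = √21.0 = 4.58 rad/s; ζ = 3.80/(2·4.58) = 0.415.
%OS = 100·exp(−πζ/√(1−ζ²)) = 23.9%.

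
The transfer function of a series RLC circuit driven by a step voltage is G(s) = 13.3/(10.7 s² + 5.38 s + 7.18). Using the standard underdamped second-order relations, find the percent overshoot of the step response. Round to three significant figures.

Dividing through by 10.7: denominator becomes s² + 0.5028 s + 0.6710.
So ω_n = √0.6710 = 0.819 rad/s and ζ = 0.5028/(2·0.819) = 0.307.
%OS = 100·exp(−πζ/√(1−ζ²)) = 36.3%.

%OS ≈ 36.3%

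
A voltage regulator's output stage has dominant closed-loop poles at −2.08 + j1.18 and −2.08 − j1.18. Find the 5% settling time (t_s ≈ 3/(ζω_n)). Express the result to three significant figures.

For poles at −σ ± jω_d, ζω_n = σ = 2.08, so t_s ≈ 3/σ = 1.44 s.

t_s ≈ 1.44 s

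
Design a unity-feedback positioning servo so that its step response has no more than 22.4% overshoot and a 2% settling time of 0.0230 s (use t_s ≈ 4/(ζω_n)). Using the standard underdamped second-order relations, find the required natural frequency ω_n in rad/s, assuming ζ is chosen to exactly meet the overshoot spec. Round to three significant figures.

ω_n ≈ 404 rad/s

Inverting the overshoot relation: ζ = |ln 0.224|/√(π² + ln²0.224) = 0.430.
From t_s ≈ 4/(ζω_n): ω_n = 4/(ζ·t_s) = 4/(0.430·0.0230) = 404 rad/s.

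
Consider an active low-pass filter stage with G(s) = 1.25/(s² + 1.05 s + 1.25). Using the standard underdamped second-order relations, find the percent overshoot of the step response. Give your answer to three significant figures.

ω_n = √1.25 = 1.12 rad/s; ζ = 1.05/(2·1.12) = 0.470.
%OS = 100·exp(−πζ/√(1−ζ²)) = 18.8%.

%OS ≈ 18.8%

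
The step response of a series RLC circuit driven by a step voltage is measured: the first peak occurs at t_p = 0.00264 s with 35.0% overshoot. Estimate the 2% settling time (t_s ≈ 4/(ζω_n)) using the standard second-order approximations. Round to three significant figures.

t_s ≈ 0.0101 s

From the overshoot, ζ = −ln(OS)/√(π²+ln²(OS)) = 0.317.
From t_p = π/ω_d, ω_d = π/0.00264 = 1190 rad/s, so ω_n = ω_d/√(1−ζ²) = 1250 rad/s.
t_s ≈ 4/(ζω_n) = 4/(0.317·1250) = 0.0101 s.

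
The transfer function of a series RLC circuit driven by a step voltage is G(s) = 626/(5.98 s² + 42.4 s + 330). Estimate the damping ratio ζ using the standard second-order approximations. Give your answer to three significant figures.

Dividing through by 5.98: denominator becomes s² + 7.090 s + 55.18.
So ω_n = √55.18 = 7.43 rad/s and ζ = 7.090/(2·7.43) = 0.477.

ζ ≈ 0.477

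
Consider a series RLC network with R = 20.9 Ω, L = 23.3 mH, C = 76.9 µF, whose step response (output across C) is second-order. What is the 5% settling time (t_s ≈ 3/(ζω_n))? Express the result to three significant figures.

For a series RLC circuit (capacitor voltage as output), ω_n = 1/√(LC) = 1/√(23.3 mH · 76.9 µF) = 747 rad/s.
ζ = (R/2)·√(C/L) = (20.9/2)·√(76.9 µF/23.3 mH) = 0.600.
t_s ≈ 3/(ζω_n) = 0.00669 s.

t_s ≈ 0.00669 s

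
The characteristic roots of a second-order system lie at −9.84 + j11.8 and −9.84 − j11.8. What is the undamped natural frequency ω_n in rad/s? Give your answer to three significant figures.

ω_n ≈ 15.4 rad/s

With σ = 9.84, ω_d = 11.8: ω_n = √(σ²+ω_d²) = 15.4 rad/s, ζ = σ/ω_n = 0.640.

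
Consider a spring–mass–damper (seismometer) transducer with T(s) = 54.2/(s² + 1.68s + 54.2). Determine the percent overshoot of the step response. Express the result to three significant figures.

%OS ≈ 69.7%

Matching coefficients with s² + 2ζω_n s + ω_n² gives ω_n² = 54.2 ⇒ ω_n = 7.36 rad/s, and ζ = 1.68/(2ω_n) = 0.114.
%OS = 100·exp(−πζ/√(1−ζ²)) = 69.7%.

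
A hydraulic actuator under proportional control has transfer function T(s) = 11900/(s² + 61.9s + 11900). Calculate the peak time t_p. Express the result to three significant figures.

Comparing the denominator to s² + 2ζω_n s + ω_n²: ω_n = √11900 = 109 rad/s, and 2ζω_n = 61.9 so ζ = 61.9/(2·109) = 0.284.
ω_d = 109·√(1 − 0.284²) = 105 rad/s. Then t_p = π/ω_d = 0.0300 s.

t_p ≈ 0.0300 s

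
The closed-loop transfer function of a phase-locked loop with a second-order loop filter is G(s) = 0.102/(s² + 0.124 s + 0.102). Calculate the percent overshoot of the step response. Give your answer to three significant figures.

%OS ≈ 53.7%

ω_n = √0.102 = 0.319 rad/s; ζ = 0.124/(2·0.319) = 0.194.
Overshoot: exp(−π·0.194/√(1−0.194²)) = 0.537, i.e. 53.7%.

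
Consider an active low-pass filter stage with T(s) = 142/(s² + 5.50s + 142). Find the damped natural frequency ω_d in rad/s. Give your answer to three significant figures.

ω_n = √142 = 11.9 rad/s; ζ = 5.50/(2·11.9) = 0.231.
The damped frequency ω_d = ω_n√(1−ζ²) = 11.6 rad/s.

ω_d ≈ 11.6 rad/s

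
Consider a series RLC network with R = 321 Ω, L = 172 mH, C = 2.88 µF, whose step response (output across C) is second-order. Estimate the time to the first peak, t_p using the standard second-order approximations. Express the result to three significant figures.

t_p ≈ 0.00293 s

For a series RLC circuit (capacitor voltage as output), ω_n = 1/√(LC) = 1/√(172 mH · 2.88 µF) = 1420 rad/s.
ζ = (R/2)·√(C/L) = (321/2)·√(2.88 µF/172 mH) = 0.657.
ω_d = 1420·√(1 − 0.657²) = 1070 rad/s. t_p = π/ω_d = 0.00293 s.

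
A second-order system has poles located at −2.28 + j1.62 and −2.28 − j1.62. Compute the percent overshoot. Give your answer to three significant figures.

%OS ≈ 1.20%

With σ = 2.28, ω_d = 1.62: ω_n = √(σ²+ω_d²) = 2.80 rad/s, ζ = σ/ω_n = 0.815.
%OS = 100 e^{−πζ/√(1−ζ²)} with ζ = 0.815 gives 1.20%.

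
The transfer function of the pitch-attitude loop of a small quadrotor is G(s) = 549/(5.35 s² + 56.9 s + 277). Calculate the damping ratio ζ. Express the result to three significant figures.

Dividing through by 5.35: denominator becomes s² + 10.64 s + 51.78.
So ω_n = √51.78 = 7.20 rad/s and ζ = 10.64/(2·7.20) = 0.739.

ζ ≈ 0.739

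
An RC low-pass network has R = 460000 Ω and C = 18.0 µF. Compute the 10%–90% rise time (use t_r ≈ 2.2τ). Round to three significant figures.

t_r ≈ 18.2 s

τ = RC = 460000 × 18.0 µF = 8.28 s.
t_r ≈ 2.2τ = 18.2 s.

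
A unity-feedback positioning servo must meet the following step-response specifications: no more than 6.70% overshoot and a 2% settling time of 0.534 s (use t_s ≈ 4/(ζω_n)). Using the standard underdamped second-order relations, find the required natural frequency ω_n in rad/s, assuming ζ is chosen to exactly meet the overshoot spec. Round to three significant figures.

ω_n ≈ 11.5 rad/s

From %OS = 100·exp(−πζ/√(1−ζ²)), invert to get ζ = −ln(OS)/√(π² + ln²(OS)) with OS = 0.0670.
−ln 0.0670 = 2.703, so ζ = 2.703/√(π² + 7.307) = 0.652.
From t_s ≈ 4/(ζω_n): ω_n = 4/(ζ·t_s) = 4/(0.652·0.534) = 11.5 rad/s.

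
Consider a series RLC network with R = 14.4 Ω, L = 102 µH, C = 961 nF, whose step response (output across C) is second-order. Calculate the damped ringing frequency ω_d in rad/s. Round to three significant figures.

For a series RLC circuit (capacitor voltage as output), ω_n = 1/√(LC) = 1/√(102 µH · 961 nF) = 101000 rad/s.
ζ = (R/2)·√(C/L) = (14.4/2)·√(961 nF/102 µH) = 0.699.
ω_d = ω_n√(1−ζ²) = 72200 rad/s.

ω_d ≈ 72200 rad/s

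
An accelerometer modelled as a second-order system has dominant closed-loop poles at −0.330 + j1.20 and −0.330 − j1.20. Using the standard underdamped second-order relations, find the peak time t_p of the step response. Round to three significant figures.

t_p ≈ 2.62 s

t_p = π/ω_d with ω_d = 1.20 (the imaginary part), so t_p = 2.62 s.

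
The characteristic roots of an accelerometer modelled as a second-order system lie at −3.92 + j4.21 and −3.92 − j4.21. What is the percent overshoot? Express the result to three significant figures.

%OS ≈ 5.37%

The poles are at −σ ± jω_d with σ = 3.92 and ω_d = 4.21, so ω_n = √(σ²+ω_d²) = 5.75 rad/s and ζ = σ/ω_n = 0.681.
%OS = 100 e^{−πζ/√(1−ζ²)} with ζ = 0.681 gives 5.37%.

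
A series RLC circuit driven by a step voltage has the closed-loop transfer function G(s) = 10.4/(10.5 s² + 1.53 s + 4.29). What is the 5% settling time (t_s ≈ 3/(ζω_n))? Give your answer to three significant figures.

t_s ≈ 41.2 s

Dividing through by 10.5: denominator becomes s² + 0.1457 s + 0.4086.
So ω_n = √0.4086 = 0.639 rad/s and ζ = 0.1457/(2·0.639) = 0.114.
t_s ≈ 3/(ζω_n) = 41.2 s.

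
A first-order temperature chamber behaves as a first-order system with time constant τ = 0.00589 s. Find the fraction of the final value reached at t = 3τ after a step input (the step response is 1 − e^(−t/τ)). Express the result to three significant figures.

y/y_∞ ≈ 0.950

y(t)/y_∞ = 1 − e^(−t/τ) = 1 − e^(−3) = 1 − e^(−3.00) = 0.950.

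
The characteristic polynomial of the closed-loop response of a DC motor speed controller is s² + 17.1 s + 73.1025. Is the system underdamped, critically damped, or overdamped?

critically damped

a² − 4b = 17.1² − 4·73.1025 = 0 (repeated real root); the system is critically damped.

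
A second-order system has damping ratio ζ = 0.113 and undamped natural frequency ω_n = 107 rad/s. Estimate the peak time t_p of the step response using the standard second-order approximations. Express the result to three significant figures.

The damped frequency is ω_d = ω_n√(1−ζ²) = 107·√(1−0.0128) = 106 rad/s.
Peak time t_p = π/ω_d = π/106 = 0.0295 s.

t_p ≈ 0.0295 s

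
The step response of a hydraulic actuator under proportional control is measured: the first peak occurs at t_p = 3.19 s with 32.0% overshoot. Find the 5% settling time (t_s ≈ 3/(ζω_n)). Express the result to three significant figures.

ζ from %OS: ζ = |ln 0.320|/√(π²+ln²0.320) = 0.341.
From t_p = π/ω_d, ω_d = π/3.19 = 0.985 rad/s, so ω_n = ω_d/√(1−ζ²) = 1.05 rad/s.
t_s ≈ 3/(ζω_n) = 3/(0.341·1.05) = 8.40 s.

t_s ≈ 8.40 s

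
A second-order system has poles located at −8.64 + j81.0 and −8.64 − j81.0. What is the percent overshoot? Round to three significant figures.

%OS ≈ 71.5%

The poles are at −σ ± jω_d with σ = 8.64 and ω_d = 81.0, so ω_n = √(σ²+ω_d²) = 81.5 rad/s and ζ = σ/ω_n = 0.106.
%OS = 100·exp(−πζ/√(1−ζ²)) = 71.5%.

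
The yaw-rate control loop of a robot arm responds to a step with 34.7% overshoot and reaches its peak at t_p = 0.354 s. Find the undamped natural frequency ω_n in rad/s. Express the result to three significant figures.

ω_n ≈ 9.36 rad/s

The overshoot fixes ζ = −ln(OS)/√(π²+ln²(OS)) = 0.319.
t_p = π/ω_d ⇒ ω_d = 8.87 rad/s; then ω_n = ω_d/√(1−ζ²) = 9.36 rad/s.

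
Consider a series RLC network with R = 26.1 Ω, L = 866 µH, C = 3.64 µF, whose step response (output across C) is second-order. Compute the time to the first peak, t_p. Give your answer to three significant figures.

t_p ≈ 0.000331 s

For a series RLC circuit (capacitor voltage as output), ω_n = 1/√(LC) = 1/√(866 µH · 3.64 µF) = 17800 rad/s.
ζ = (R/2)·√(C/L) = (26.1/2)·√(3.64 µF/866 µH) = 0.846.
ω_d = ω_n√(1−ζ²) = 9490 rad/s. t_p = π/ω_d = 0.000331 s.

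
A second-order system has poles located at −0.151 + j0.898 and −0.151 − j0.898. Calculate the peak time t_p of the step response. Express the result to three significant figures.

t_p ≈ 3.50 s

t_p = π/ω_d with ω_d = 0.898 (the imaginary part), so t_p = 3.50 s.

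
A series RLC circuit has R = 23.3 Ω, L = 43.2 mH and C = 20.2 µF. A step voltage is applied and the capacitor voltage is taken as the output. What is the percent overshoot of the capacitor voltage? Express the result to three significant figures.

For a series RLC circuit (capacitor voltage as output), ω_n = 1/√(LC) = 1/√(43.2 mH · 20.2 µF) = 1070 rad/s.
ζ = (R/2)·√(C/L) = (23.3/2)·√(20.2 µF/43.2 mH) = 0.252.
%OS = 100·exp(−πζ/√(1−ζ²)) = 44.1%.

%OS ≈ 44.1%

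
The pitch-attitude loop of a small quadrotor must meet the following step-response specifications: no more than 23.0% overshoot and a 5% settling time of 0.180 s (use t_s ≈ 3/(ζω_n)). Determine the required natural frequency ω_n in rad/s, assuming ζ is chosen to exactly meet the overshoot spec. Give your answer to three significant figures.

ζ = −ln(OS)/√(π² + (ln OS)²). With OS = 0.230, ln OS = −1.470 and ζ = 1.470/3.468 = 0.424.
Then ω_n = 3/(ζ t_s) = 3/(0.424 × 0.180) = 39.3 rad/s.

ω_n ≈ 39.3 rad/s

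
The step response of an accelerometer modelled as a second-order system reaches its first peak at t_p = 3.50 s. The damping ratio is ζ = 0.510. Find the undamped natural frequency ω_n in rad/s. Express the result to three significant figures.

Peak time t_p = π/ω_d, so ω_d = π/t_p = π/3.50 = 0.898 rad/s.
ω_n = ω_d/√(1−ζ²) = 0.898/√0.740 = 1.04 rad/s.

ω_n ≈ 1.04 rad/s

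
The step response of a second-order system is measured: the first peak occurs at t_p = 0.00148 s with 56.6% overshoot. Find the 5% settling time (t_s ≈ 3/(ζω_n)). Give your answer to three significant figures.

t_s ≈ 0.00780 s

The overshoot fixes ζ = −ln(OS)/√(π²+ln²(OS)) = 0.178.
t_p = π/ω_d ⇒ ω_d = 2120 rad/s; then ω_n = ω_d/√(1−ζ²) = 2160 rad/s.
t_s ≈ 3/(ζω_n) = 3/(0.178·2160) = 0.00780 s.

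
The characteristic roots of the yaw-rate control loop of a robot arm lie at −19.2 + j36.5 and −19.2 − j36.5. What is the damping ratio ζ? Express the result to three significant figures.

With σ = 19.2, ω_d = 36.5: ω_n = √(σ²+ω_d²) = 41.2 rad/s, ζ = σ/ω_n = 0.466.

ζ ≈ 0.466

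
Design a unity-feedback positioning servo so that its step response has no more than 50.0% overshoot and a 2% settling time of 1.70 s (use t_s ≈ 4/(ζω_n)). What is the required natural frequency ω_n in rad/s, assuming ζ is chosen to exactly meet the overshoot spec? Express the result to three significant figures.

From %OS = 100·exp(−πζ/√(1−ζ²)), invert to get ζ = −ln(OS)/√(π² + ln²(OS)) with OS = 0.500.
−ln 0.500 = 0.6931, so ζ = 0.6931/√(π² + 0.4805) = 0.215.
Then ω_n = 4/(ζ t_s) = 4/(0.215 × 1.70) = 10.9 rad/s.

ω_n ≈ 10.9 rad/s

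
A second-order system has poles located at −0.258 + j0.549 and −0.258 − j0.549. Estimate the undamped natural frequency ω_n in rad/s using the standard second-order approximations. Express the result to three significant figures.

ω_n ≈ 0.607 rad/s

With σ = 0.258, ω_d = 0.549: ω_n = √(σ²+ω_d²) = 0.607 rad/s, ζ = σ/ω_n = 0.425.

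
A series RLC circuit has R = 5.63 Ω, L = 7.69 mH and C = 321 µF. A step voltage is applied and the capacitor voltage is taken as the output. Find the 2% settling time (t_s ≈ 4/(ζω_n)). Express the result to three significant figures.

For a series RLC circuit (capacitor voltage as output), ω_n = 1/√(LC) = 1/√(7.69 mH · 321 µF) = 636 rad/s.
ζ = (R/2)·√(C/L) = (5.63/2)·√(321 µF/7.69 mH) = 0.575.
t_s ≈ 4/(ζω_n) = 0.0109 s.

t_s ≈ 0.0109 s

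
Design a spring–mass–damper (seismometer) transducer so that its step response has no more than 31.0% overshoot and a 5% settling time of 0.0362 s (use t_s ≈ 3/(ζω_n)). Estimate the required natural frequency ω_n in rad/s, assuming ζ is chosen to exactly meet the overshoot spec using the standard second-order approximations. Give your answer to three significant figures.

From %OS = 100·exp(−πζ/√(1−ζ²)), invert to get ζ = −ln(OS)/√(π² + ln²(OS)) with OS = 0.310.
−ln 0.310 = 1.171, so ζ = 1.171/√(π² + 1.372) = 0.349.
Then ω_n = 3/(ζ t_s) = 3/(0.349 × 0.0362) = 237 rad/s.

ω_n ≈ 237 rad/s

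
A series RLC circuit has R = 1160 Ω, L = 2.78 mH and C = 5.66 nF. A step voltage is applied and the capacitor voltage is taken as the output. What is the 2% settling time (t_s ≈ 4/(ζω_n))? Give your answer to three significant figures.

t_s ≈ 0.0000192 s

For a series RLC circuit (capacitor voltage as output), ω_n = 1/√(LC) = 1/√(2.78 mH · 5.66 nF) = 252000 rad/s.
ζ = (R/2)·√(C/L) = (1160/2)·√(5.66 nF/2.78 mH) = 0.828.
t_s ≈ 4/(ζω_n) = 0.0000192 s.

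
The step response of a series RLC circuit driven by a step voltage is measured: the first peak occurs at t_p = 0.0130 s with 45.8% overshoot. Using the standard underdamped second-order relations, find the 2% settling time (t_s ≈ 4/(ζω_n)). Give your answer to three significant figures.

t_s ≈ 0.0666 s

From the overshoot, ζ = −ln(OS)/√(π²+ln²(OS)) = 0.241.
t_p = π/ω_d ⇒ ω_d = 242 rad/s; then ω_n = ω_d/√(1−ζ²) = 249 rad/s.
t_s ≈ 4/(ζω_n) = 4/(0.241·249) = 0.0666 s.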